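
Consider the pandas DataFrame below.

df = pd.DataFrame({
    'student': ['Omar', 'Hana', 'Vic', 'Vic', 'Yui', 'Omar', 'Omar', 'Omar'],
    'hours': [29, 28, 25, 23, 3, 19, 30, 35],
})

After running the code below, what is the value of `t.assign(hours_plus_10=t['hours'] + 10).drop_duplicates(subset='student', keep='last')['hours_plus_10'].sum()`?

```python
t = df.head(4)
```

take first 4 rows:
  student  hours
0    Omar     29
1    Hana     28
2     Vic     25
3     Vic     23
add column hours_plus_10 = t['hours'] + 10:
  student  hours  hours_plus_10
0    Omar     29             39
1    Hana     28             38
2     Vic     25             35
3     Vic     23             33
drop duplicate student (keep=last):
  student  hours  hours_plus_10
0    Omar     29             39
1    Hana     28             38
3     Vic     23             33
Reading off the sum of column 'hours_plus_10', we get 110.

110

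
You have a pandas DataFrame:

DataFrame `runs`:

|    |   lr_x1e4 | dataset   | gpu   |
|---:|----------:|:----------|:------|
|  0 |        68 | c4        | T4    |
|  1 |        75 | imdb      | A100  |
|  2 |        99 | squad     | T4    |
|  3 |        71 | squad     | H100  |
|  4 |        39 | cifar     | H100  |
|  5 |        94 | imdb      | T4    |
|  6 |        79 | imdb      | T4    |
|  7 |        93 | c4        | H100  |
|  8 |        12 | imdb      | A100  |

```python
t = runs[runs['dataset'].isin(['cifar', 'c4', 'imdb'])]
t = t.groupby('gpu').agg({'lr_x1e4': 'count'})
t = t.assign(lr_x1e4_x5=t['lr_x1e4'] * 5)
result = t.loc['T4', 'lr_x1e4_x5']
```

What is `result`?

filter rows where dataset in ['cifar', 'c4', 'imdb']:
   lr_x1e4 dataset   gpu
0       68      c4    T4
1       75    imdb  A100
4       39   cifar  H100
5       94    imdb    T4
6       79    imdb    T4
7       93      c4  H100
8       12    imdb  A100
group by gpu, count of lr_x1e4:
      lr_x1e4
gpu          
A100        2
H100        2
T4          3
add column lr_x1e4_x5 = t['lr_x1e4'] * 5:
      lr_x1e4  lr_x1e4_x5
gpu                      
A100        2          10
H100        2          10
T4          3          15
Reading off the value at row 'T4', column 'lr_x1e4_x5', we get 15.

15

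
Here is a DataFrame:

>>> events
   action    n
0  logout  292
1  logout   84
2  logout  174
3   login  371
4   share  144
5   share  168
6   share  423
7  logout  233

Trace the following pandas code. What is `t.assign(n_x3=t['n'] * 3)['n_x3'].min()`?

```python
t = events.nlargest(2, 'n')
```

take 2 rows with largest n:
  action    n
6  share  423
3  login  371
add column n_x3 = t['n'] * 3:
  action    n  n_x3
6  share  423  1269
3  login  371  1113
Then the min of column 'n_x3': 1113

1113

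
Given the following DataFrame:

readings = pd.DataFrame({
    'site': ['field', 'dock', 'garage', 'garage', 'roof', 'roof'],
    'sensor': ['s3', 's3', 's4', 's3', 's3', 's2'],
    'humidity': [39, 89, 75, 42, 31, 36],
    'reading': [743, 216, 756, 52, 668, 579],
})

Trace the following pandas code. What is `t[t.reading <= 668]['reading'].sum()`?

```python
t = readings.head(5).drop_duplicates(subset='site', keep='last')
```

take first 5 rows:
     site sensor  humidity  reading
0   field     s3        39      743
1    dock     s3        89      216
2  garage     s4        75      756
3  garage     s3        42       52
4    roof     s3        31      668
drop duplicate site (keep=last):
     site sensor  humidity  reading
0   field     s3        39      743
1    dock     s3        89      216
3  garage     s3        42       52
4    roof     s3        31      668
filter rows where reading <= 668:
     site sensor  humidity  reading
1    dock     s3        89      216
3  garage     s3        42       52
4    roof     s3        31      668
So sum() = 936.

936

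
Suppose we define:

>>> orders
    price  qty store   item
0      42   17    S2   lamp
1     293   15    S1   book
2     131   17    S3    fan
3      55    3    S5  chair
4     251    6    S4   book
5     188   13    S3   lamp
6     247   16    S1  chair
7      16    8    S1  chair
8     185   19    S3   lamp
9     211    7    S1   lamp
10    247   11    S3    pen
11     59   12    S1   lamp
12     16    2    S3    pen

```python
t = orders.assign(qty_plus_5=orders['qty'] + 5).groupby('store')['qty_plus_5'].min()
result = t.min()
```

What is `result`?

add column qty_plus_5 = orders['qty'] + 5:
    price  qty store   item  qty_plus_5
0      42   17    S2   lamp          22
1     293   15    S1   book          20
2     131   17    S3    fan          22
3      55    3    S5  chair           8
4     251    6    S4   book          11
5     188   13    S3   lamp          18
6     247   16    S1  chair          21
7      16    8    S1  chair          13
8     185   19    S3   lamp          24
9     211    7    S1   lamp          12
10    247   11    S3    pen          16
11     59   12    S1   lamp          17
12     16    2    S3    pen           7
group by store, min of qty_plus_5:
store
S1    12
S2    22
S3     7
S4    11
S5     8
Name: qty_plus_5, dtype: int64
min of the resulting series → 7

7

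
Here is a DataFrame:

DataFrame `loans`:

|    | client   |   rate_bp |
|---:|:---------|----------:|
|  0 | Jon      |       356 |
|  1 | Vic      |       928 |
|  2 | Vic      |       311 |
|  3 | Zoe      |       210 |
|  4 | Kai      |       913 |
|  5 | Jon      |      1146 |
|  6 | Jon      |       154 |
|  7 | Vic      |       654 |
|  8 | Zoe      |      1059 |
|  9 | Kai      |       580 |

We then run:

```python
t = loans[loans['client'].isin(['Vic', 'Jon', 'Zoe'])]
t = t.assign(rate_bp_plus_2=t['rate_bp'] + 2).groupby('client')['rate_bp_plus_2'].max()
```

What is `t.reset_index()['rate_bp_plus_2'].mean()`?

filter rows where client in ['Vic', 'Jon', 'Zoe']:
  client  rate_bp
0    Jon      356
1    Vic      928
2    Vic      311
3    Zoe      210
5    Jon     1146
6    Jon      154
7    Vic      654
8    Zoe     1059
add column rate_bp_plus_2 = t['rate_bp'] + 2:
  client  rate_bp  rate_bp_plus_2
0    Jon      356             358
1    Vic      928             930
2    Vic      311             313
3    Zoe      210             212
5    Jon     1146            1148
6    Jon      154             156
7    Vic      654             656
8    Zoe     1059            1061
group by client, max of rate_bp_plus_2:
client
Jon    1148
Vic     930
Zoe    1061
Name: rate_bp_plus_2, dtype: int64
reset_index():
  client  rate_bp_plus_2
0    Jon            1148
1    Vic             930
2    Zoe            1061
The mean of column 'rate_bp_plus_2' is 1046.33333333.

1046.33333333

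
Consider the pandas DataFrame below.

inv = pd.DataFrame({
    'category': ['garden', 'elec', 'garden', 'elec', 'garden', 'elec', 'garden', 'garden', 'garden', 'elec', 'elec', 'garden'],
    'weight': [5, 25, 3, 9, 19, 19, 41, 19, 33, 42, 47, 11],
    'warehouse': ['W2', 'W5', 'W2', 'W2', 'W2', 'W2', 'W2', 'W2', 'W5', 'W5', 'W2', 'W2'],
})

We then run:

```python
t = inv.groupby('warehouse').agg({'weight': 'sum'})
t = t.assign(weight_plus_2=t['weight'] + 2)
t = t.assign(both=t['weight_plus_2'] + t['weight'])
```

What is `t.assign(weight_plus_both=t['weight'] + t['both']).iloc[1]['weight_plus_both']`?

group by warehouse, sum of weight:
           weight
warehouse        
W2            173
W5            100
add column weight_plus_2 = t['weight'] + 2:
           weight  weight_plus_2
warehouse                       
W2            173            175
W5            100            102
add column both = t['weight_plus_2'] + t['weight']:
           weight  weight_plus_2  both
warehouse                             
W2            173            175   348
W5            100            102   202
add column weight_plus_both = t['weight'] + t['both']:
           weight  weight_plus_2  both  weight_plus_both
warehouse                                               
W2            173            175   348               521
W5            100            102   202               302
Then the value at position 1, column 'weight_plus_both': 302

302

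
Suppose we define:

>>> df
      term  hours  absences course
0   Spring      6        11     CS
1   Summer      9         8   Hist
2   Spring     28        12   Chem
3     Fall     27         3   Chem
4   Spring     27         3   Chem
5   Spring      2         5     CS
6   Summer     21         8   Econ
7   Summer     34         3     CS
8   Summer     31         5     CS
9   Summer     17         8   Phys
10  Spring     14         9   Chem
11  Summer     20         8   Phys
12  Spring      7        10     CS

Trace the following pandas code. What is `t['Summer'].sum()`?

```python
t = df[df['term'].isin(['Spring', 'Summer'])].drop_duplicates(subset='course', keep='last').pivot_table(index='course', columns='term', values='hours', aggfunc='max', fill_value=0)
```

filter rows where term in ['Spring', 'Summer']:
      term  hours  absences course
0   Spring      6        11     CS
1   Summer      9         8   Hist
2   Spring     28        12   Chem
4   Spring     27         3   Chem
5   Spring      2         5     CS
6   Summer     21         8   Econ
7   Summer     34         3     CS
8   Summer     31         5     CS
9   Summer     17         8   Phys
10  Spring     14         9   Chem
11  Summer     20         8   Phys
12  Spring      7        10     CS
drop duplicate course (keep=last):
      term  hours  absences course
1   Summer      9         8   Hist
6   Summer     21         8   Econ
10  Spring     14         9   Chem
11  Summer     20         8   Phys
12  Spring      7        10     CS
pivot: rows=course, cols=term, max(hours):
term    Spring  Summer
course                
CS           7       0
Chem        14       0
Econ         0      21
Hist         0       9
Phys         0      20
Finally, sum of column 'Summer' = 50.

50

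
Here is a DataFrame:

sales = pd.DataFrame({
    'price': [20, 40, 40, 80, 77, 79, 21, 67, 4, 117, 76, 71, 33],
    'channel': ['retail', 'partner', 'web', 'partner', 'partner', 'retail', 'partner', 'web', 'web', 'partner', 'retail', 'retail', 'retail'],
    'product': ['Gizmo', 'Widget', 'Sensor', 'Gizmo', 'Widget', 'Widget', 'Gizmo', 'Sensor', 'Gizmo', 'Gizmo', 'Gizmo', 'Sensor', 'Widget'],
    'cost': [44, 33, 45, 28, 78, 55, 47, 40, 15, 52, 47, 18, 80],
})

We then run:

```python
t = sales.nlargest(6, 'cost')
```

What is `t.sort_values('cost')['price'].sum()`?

take 6 rows with largest cost:
    price  channel product  cost
12     33   retail  Widget    80
4      77  partner  Widget    78
5      79   retail  Widget    55
9     117  partner   Gizmo    52
6      21  partner   Gizmo    47
10     76   retail   Gizmo    47
sort by cost:
    price  channel product  cost
6      21  partner   Gizmo    47
10     76   retail   Gizmo    47
9     117  partner   Gizmo    52
5      79   retail  Widget    55
4      77  partner  Widget    78
12     33   retail  Widget    80
Reading off the sum of column 'price', we get 403.

403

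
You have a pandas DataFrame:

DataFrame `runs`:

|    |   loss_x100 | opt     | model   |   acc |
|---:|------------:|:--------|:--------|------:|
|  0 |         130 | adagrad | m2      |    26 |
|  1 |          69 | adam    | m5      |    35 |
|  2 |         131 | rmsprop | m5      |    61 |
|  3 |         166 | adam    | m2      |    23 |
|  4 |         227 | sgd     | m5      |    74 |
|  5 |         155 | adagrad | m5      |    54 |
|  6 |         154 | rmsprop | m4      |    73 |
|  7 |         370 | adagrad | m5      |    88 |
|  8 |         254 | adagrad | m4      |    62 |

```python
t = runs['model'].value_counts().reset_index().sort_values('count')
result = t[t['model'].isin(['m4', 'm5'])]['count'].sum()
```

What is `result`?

7

value_counts of model:
model
m5    5
m2    2
m4    2
Name: count, dtype: int64
reset_index():
  model  count
0    m5      5
1    m2      2
2    m4      2
sort by count:
  model  count
1    m2      2
2    m4      2
0    m5      5
filter rows where model in ['m4', 'm5']:
  model  count
2    m4      2
0    m5      5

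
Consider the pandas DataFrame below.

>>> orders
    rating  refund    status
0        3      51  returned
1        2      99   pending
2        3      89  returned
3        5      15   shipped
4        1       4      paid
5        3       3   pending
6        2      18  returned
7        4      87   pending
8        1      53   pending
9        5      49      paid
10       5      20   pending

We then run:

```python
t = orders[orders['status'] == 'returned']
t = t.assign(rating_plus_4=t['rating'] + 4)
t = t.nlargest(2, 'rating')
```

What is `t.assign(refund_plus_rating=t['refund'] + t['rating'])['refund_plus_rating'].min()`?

54

filter rows where status == 'returned':
   rating  refund    status
0       3      51  returned
2       3      89  returned
6       2      18  returned
add column rating_plus_4 = t['rating'] + 4:
   rating  refund    status  rating_plus_4
0       3      51  returned              7
2       3      89  returned              7
6       2      18  returned              6
take 2 rows with largest rating:
   rating  refund    status  rating_plus_4
0       3      51  returned              7
2       3      89  returned              7
add column refund_plus_rating = t['refund'] + t['rating']:
   rating  refund    status  rating_plus_4  refund_plus_rating
0       3      51  returned              7                  54
2       3      89  returned              7                  92
Reading off the min of column 'refund_plus_rating', we get 54.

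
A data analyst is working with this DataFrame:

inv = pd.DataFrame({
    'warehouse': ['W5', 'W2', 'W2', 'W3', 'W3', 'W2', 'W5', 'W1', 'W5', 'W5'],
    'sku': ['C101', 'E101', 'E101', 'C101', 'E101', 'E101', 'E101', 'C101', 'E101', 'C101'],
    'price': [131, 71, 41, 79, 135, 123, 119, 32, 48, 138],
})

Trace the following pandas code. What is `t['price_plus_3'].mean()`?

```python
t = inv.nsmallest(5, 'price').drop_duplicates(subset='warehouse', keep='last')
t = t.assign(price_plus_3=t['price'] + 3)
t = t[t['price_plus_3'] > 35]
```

take 5 rows with smallest price:
  warehouse   sku  price
7        W1  C101     32
2        W2  E101     41
8        W5  E101     48
1        W2  E101     71
3        W3  C101     79
drop duplicate warehouse (keep=last):
  warehouse   sku  price
7        W1  C101     32
8        W5  E101     48
1        W2  E101     71
3        W3  C101     79
add column price_plus_3 = t['price'] + 3:
  warehouse   sku  price  price_plus_3
7        W1  C101     32            35
8        W5  E101     48            51
1        W2  E101     71            74
3        W3  C101     79            82
filter rows where price_plus_3 > 35:
  warehouse   sku  price  price_plus_3
8        W5  E101     48            51
1        W2  E101     71            74
3        W3  C101     79            82

69.0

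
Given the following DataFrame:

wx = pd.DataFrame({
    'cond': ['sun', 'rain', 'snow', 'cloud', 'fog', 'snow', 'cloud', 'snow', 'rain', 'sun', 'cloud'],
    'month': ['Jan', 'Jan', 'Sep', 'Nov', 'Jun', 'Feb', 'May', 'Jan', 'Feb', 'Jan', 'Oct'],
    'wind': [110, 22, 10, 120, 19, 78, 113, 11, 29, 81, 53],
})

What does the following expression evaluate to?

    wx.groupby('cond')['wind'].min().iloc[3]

10

group by cond, min of wind:
cond
cloud    53
fog      19
rain     22
snow     10
sun      81
Name: wind, dtype: int64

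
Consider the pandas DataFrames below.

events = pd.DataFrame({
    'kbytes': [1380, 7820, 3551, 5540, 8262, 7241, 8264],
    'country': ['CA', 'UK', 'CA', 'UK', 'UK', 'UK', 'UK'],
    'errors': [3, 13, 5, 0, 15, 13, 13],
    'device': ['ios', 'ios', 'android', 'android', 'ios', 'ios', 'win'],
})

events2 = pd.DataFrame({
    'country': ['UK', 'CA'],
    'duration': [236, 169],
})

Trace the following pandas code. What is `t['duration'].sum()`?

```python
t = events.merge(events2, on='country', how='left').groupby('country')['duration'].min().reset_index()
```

merge on 'country' (how='left') → 7 rows:
   kbytes country  errors   device  duration
0    1380      CA       3      ios       169
1    7820      UK      13      ios       236
2    3551      CA       5  android       169
3    5540      UK       0  android       236
4    8262      UK      15      ios       236
5    7241      UK      13      ios       236
6    8264      UK      13      win       236
group by country, min of duration:
country
CA    169
UK    236
Name: duration, dtype: int64
reset_index():
  country  duration
0      CA       169
1      UK       236
Finally, sum of column 'duration' = 405.

405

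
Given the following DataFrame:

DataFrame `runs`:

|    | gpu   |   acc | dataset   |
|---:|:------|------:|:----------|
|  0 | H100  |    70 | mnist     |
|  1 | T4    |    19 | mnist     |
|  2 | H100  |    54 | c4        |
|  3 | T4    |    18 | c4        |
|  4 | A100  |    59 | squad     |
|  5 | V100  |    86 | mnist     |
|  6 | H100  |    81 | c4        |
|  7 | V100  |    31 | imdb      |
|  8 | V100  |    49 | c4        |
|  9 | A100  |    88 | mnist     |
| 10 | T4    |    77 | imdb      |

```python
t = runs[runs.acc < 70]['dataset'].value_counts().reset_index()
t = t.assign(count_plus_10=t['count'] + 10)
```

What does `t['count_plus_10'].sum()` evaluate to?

filter rows where acc < 70:
    gpu  acc dataset
1    T4   19   mnist
2  H100   54      c4
3    T4   18      c4
4  A100   59   squad
7  V100   31    imdb
8  V100   49      c4
value_counts of dataset:
dataset
c4       3
mnist    1
squad    1
imdb     1
Name: count, dtype: int64
reset_index():
  dataset  count
0      c4      3
1   mnist      1
2   squad      1
3    imdb      1
add column count_plus_10 = t['count'] + 10:
  dataset  count  count_plus_10
0      c4      3             13
1   mnist      1             11
2   squad      1             11
3    imdb      1             11

46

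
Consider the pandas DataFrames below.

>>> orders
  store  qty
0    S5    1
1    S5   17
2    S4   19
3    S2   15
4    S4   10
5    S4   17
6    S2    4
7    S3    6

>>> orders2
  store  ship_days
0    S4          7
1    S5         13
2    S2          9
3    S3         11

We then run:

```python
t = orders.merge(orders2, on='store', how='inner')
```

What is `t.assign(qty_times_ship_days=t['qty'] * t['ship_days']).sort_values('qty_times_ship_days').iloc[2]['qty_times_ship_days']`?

merge on 'store' (how='inner') → 8 rows:
  store  qty  ship_days
0    S5    1         13
1    S5   17         13
2    S4   19          7
3    S2   15          9
4    S4   10          7
5    S4   17          7
6    S2    4          9
7    S3    6         11
add column qty_times_ship_days = t['qty'] * t['ship_days']:
  store  qty  ship_days  qty_times_ship_days
0    S5    1         13                   13
1    S5   17         13                  221
2    S4   19          7                  133
3    S2   15          9                  135
4    S4   10          7                   70
5    S4   17          7                  119
6    S2    4          9                   36
7    S3    6         11                   66
sort by qty_times_ship_days:
  store  qty  ship_days  qty_times_ship_days
0    S5    1         13                   13
6    S2    4          9                   36
7    S3    6         11                   66
4    S4   10          7                   70
5    S4   17          7                  119
2    S4   19          7                  133
3    S2   15          9                  135
1    S5   17         13                  221
Finally, value at position 2, column 'qty_times_ship_days' = 66.

66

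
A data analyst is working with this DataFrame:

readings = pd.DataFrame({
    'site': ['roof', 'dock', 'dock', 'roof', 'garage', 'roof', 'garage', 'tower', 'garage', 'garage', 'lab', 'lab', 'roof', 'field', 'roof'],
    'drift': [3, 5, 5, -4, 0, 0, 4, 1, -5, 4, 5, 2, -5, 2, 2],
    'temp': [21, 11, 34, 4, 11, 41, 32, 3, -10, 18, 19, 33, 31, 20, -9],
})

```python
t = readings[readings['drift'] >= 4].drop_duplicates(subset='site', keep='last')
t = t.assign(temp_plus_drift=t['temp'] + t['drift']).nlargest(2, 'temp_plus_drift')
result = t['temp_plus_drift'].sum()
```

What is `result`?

63

filter rows where drift >= 4:
      site  drift  temp
1     dock      5    11
2     dock      5    34
6   garage      4    32
9   garage      4    18
10     lab      5    19
drop duplicate site (keep=last):
      site  drift  temp
2     dock      5    34
9   garage      4    18
10     lab      5    19
add column temp_plus_drift = t['temp'] + t['drift']:
      site  drift  temp  temp_plus_drift
2     dock      5    34               39
9   garage      4    18               22
10     lab      5    19               24
take 2 rows with largest temp_plus_drift:
    site  drift  temp  temp_plus_drift
2   dock      5    34               39
10   lab      5    19               24
Hence 63.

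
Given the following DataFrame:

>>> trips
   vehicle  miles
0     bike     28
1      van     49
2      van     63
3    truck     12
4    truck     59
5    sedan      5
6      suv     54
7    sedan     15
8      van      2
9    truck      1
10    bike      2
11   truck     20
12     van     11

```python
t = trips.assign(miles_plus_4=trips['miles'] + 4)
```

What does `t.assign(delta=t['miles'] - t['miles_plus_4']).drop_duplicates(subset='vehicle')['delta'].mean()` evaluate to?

add column miles_plus_4 = trips['miles'] + 4:
   vehicle  miles  miles_plus_4
0     bike     28            32
1      van     49            53
2      van     63            67
3    truck     12            16
4    truck     59            63
5    sedan      5             9
6      suv     54            58
7    sedan     15            19
8      van      2             6
9    truck      1             5
10    bike      2             6
11   truck     20            24
12     van     11            15
add column delta = t['miles'] - t['miles_plus_4']:
   vehicle  miles  miles_plus_4  delta
0     bike     28            32     -4
1      van     49            53     -4
2      van     63            67     -4
3    truck     12            16     -4
4    truck     59            63     -4
5    sedan      5             9     -4
6      suv     54            58     -4
7    sedan     15            19     -4
8      van      2             6     -4
9    truck      1             5     -4
10    bike      2             6     -4
11   truck     20            24     -4
12     van     11            15     -4
drop duplicate vehicle (keep=first):
  vehicle  miles  miles_plus_4  delta
0    bike     28            32     -4
1     van     49            53     -4
3   truck     12            16     -4
5   sedan      5             9     -4
6     suv     54            58     -4
Finally, mean of column 'delta' = -4.0.

-4.0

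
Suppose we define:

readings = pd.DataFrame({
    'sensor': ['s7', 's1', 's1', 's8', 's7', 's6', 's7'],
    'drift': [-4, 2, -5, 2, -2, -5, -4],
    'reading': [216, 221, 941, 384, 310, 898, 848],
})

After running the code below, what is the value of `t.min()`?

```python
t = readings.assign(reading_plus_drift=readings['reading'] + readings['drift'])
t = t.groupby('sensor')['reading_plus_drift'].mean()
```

add column reading_plus_drift = readings['reading'] + readings['drift']:
  sensor  drift  reading  reading_plus_drift
0     s7     -4      216                 212
1     s1      2      221                 223
2     s1     -5      941                 936
3     s8      2      384                 386
4     s7     -2      310                 308
5     s6     -5      898                 893
6     s7     -4      848                 844
group by sensor, mean of reading_plus_drift:
sensor
s1    579.500000
s6    893.000000
s7    454.666667
s8    386.000000
Name: reading_plus_drift, dtype: float64
Reading off the min of the resulting series, we get 386.0.

386.0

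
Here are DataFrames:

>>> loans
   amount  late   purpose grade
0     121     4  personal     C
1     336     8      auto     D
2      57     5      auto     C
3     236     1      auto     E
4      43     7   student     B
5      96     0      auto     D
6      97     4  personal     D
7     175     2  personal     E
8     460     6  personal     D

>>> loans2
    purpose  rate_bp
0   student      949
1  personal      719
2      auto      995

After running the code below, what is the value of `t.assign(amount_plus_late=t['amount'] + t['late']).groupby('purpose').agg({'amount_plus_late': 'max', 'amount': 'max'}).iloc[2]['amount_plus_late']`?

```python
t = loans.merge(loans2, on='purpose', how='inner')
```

50

merge on 'purpose' (how='inner') → 9 rows:
   amount  late   purpose grade  rate_bp
0     121     4  personal     C      719
1     336     8      auto     D      995
2      57     5      auto     C      995
3     236     1      auto     E      995
4      43     7   student     B      949
5      96     0      auto     D      995
6      97     4  personal     D      719
7     175     2  personal     E      719
8     460     6  personal     D      719
add column amount_plus_late = t['amount'] + t['late']:
   amount  late   purpose grade  rate_bp  amount_plus_late
0     121     4  personal     C      719               125
1     336     8      auto     D      995               344
2      57     5      auto     C      995                62
3     236     1      auto     E      995               237
4      43     7   student     B      949                50
5      96     0      auto     D      995                96
6      97     4  personal     D      719               101
7     175     2  personal     E      719               177
8     460     6  personal     D      719               466
group by purpose: max(amount_plus_late), max(amount):
          amount_plus_late  amount
purpose                           
auto                   344     336
personal               466     460
student                 50      43
Reading off the value at position 2, column 'amount_plus_late', we get 50.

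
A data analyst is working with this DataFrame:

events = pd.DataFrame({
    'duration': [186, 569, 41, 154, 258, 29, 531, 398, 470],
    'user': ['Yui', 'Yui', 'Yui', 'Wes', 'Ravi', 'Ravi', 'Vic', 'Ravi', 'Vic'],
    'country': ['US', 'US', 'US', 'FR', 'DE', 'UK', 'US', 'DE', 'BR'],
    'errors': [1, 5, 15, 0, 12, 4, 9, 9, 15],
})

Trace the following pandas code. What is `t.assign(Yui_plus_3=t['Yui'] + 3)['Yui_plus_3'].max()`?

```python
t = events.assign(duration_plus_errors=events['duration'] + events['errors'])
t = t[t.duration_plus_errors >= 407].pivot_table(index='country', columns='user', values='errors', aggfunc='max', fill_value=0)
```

add column duration_plus_errors = events['duration'] + events['errors']:
   duration  user country  errors  duration_plus_errors
0       186   Yui      US       1                   187
1       569   Yui      US       5                   574
2        41   Yui      US      15                    56
3       154   Wes      FR       0                   154
4       258  Ravi      DE      12                   270
5        29  Ravi      UK       4                    33
6       531   Vic      US       9                   540
7       398  Ravi      DE       9                   407
8       470   Vic      BR      15                   485
filter rows where duration_plus_errors >= 407:
   duration  user country  errors  duration_plus_errors
1       569   Yui      US       5                   574
6       531   Vic      US       9                   540
7       398  Ravi      DE       9                   407
8       470   Vic      BR      15                   485
pivot: rows=country, cols=user, max(errors):
user     Ravi  Vic  Yui
country                
BR          0   15    0
DE          9    0    0
US          0    9    5
add column Yui_plus_3 = t['Yui'] + 3:
user     Ravi  Vic  Yui  Yui_plus_3
country                            
BR          0   15    0           3
DE          9    0    0           3
US          0    9    5           8

8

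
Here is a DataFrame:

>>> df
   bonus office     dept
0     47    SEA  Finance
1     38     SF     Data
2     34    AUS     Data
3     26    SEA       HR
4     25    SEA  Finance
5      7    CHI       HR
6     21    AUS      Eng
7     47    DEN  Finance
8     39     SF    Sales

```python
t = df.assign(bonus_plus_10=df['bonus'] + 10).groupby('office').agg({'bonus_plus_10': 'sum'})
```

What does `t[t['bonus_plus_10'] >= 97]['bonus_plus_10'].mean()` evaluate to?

add column bonus_plus_10 = df['bonus'] + 10:
   bonus office     dept  bonus_plus_10
0     47    SEA  Finance             57
1     38     SF     Data             48
2     34    AUS     Data             44
3     26    SEA       HR             36
4     25    SEA  Finance             35
5      7    CHI       HR             17
6     21    AUS      Eng             31
7     47    DEN  Finance             57
8     39     SF    Sales             49
group by office, sum of bonus_plus_10:
        bonus_plus_10
office               
AUS                75
CHI                17
DEN                57
SEA               128
SF                 97
filter rows where bonus_plus_10 >= 97:
        bonus_plus_10
office               
SEA               128
SF                 97

112.5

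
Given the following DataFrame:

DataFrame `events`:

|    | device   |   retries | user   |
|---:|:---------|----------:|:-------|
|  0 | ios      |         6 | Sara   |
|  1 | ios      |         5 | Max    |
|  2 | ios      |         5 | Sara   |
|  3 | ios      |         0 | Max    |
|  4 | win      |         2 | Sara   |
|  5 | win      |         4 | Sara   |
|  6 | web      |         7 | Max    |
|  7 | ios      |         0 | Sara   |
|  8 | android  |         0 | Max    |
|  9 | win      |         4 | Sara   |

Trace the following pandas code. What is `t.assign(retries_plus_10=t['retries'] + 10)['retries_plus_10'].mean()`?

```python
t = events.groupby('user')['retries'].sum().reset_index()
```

26.5

group by user, sum of retries:
user
Max     12
Sara    21
Name: retries, dtype: int64
reset_index():
   user  retries
0   Max       12
1  Sara       21
add column retries_plus_10 = t['retries'] + 10:
   user  retries  retries_plus_10
0   Max       12               22
1  Sara       21               31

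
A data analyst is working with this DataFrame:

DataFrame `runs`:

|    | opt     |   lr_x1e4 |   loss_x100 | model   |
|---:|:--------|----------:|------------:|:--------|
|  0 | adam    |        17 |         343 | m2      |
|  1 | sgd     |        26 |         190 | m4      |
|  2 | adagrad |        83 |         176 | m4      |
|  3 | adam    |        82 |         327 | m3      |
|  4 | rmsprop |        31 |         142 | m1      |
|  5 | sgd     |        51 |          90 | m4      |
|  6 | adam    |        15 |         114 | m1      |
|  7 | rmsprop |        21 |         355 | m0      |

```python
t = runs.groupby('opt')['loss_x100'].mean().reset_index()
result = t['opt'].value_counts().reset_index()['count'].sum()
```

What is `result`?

group by opt, mean of loss_x100:
opt
adagrad    176.000000
adam       261.333333
rmsprop    248.500000
sgd        140.000000
Name: loss_x100, dtype: float64
reset_index():
       opt   loss_x100
0  adagrad  176.000000
1     adam  261.333333
2  rmsprop  248.500000
3      sgd  140.000000
value_counts of opt:
opt
adagrad    1
adam       1
rmsprop    1
sgd        1
Name: count, dtype: int64
reset_index():
       opt  count
0  adagrad      1
1     adam      1
2  rmsprop      1
3      sgd      1

4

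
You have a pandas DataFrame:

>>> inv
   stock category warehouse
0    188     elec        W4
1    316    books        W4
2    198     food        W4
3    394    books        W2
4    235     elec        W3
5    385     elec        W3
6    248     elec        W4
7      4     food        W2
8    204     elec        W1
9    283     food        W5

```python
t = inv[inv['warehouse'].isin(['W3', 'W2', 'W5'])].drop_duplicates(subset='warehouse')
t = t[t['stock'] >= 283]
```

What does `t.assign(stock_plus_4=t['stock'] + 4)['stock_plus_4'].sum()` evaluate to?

685

filter rows where warehouse in ['W3', 'W2', 'W5']:
   stock category warehouse
3    394    books        W2
4    235     elec        W3
5    385     elec        W3
7      4     food        W2
9    283     food        W5
drop duplicate warehouse (keep=first):
   stock category warehouse
3    394    books        W2
4    235     elec        W3
9    283     food        W5
filter rows where stock >= 283:
   stock category warehouse
3    394    books        W2
9    283     food        W5
add column stock_plus_4 = t['stock'] + 4:
   stock category warehouse  stock_plus_4
3    394    books        W2           398
9    283     food        W5           287
Reading off the sum of column 'stock_plus_4', we get 685.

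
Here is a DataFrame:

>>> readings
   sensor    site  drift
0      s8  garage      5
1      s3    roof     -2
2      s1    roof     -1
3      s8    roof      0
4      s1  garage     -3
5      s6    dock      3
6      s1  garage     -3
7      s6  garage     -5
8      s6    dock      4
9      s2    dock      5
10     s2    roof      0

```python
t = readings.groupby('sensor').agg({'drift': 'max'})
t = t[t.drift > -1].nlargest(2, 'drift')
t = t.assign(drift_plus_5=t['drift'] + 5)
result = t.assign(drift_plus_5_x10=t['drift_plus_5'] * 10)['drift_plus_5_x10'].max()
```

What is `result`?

group by sensor, max of drift:
        drift
sensor       
s1         -1
s2          5
s3         -2
s6          4
s8          5
filter rows where drift > -1:
        drift
sensor       
s2          5
s6          4
s8          5
take 2 rows with largest drift:
        drift
sensor       
s2          5
s8          5
add column drift_plus_5 = t['drift'] + 5:
        drift  drift_plus_5
sensor                     
s2          5            10
s8          5            10
add column drift_plus_5_x10 = t['drift_plus_5'] * 10:
        drift  drift_plus_5  drift_plus_5_x10
sensor                                       
s2          5            10               100
s8          5            10               100
Taking the max of column 'drift_plus_5_x10' gives 100.

100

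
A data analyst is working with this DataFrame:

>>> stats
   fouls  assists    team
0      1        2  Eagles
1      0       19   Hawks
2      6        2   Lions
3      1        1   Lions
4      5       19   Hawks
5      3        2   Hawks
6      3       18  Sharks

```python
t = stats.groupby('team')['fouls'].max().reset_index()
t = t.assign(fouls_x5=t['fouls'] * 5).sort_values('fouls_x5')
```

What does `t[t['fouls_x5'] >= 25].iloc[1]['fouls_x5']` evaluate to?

group by team, max of fouls:
team
Eagles    1
Hawks     5
Lions     6
Sharks    3
Name: fouls, dtype: int64
reset_index():
     team  fouls
0  Eagles      1
1   Hawks      5
2   Lions      6
3  Sharks      3
add column fouls_x5 = t['fouls'] * 5:
     team  fouls  fouls_x5
0  Eagles      1         5
1   Hawks      5        25
2   Lions      6        30
3  Sharks      3        15
sort by fouls_x5:
     team  fouls  fouls_x5
0  Eagles      1         5
3  Sharks      3        15
1   Hawks      5        25
2   Lions      6        30
filter rows where fouls_x5 >= 25:
    team  fouls  fouls_x5
1  Hawks      5        25
2  Lions      6        30
Finally, value at position 1, column 'fouls_x5' = 30.

30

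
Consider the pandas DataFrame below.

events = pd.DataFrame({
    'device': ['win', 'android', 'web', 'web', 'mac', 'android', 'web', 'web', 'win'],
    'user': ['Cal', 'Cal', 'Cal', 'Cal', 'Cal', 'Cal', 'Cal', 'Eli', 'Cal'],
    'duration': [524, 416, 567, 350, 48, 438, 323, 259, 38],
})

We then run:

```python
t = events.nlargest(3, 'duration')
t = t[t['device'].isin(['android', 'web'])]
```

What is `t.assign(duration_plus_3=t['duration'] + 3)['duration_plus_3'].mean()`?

take 3 rows with largest duration:
    device user  duration
2      web  Cal       567
0      win  Cal       524
5  android  Cal       438
filter rows where device in ['android', 'web']:
    device user  duration
2      web  Cal       567
5  android  Cal       438
add column duration_plus_3 = t['duration'] + 3:
    device user  duration  duration_plus_3
2      web  Cal       567              570
5  android  Cal       438              441
Taking the mean of column 'duration_plus_3' gives 505.5.

505.5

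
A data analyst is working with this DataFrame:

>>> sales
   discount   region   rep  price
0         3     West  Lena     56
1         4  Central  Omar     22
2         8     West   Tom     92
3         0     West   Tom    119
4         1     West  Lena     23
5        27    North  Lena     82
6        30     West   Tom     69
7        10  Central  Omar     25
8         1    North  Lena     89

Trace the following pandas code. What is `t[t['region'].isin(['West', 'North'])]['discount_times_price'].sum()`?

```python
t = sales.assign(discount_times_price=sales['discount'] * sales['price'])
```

add column discount_times_price = sales['discount'] * sales['price']:
   discount   region   rep  price  discount_times_price
0         3     West  Lena     56                   168
1         4  Central  Omar     22                    88
2         8     West   Tom     92                   736
3         0     West   Tom    119                     0
4         1     West  Lena     23                    23
5        27    North  Lena     82                  2214
6        30     West   Tom     69                  2070
7        10  Central  Omar     25                   250
8         1    North  Lena     89                    89
filter rows where region in ['West', 'North']:
   discount region   rep  price  discount_times_price
0         3   West  Lena     56                   168
2         8   West   Tom     92                   736
3         0   West   Tom    119                     0
4         1   West  Lena     23                    23
5        27  North  Lena     82                  2214
6        30   West   Tom     69                  2070
8         1  North  Lena     89                    89

5300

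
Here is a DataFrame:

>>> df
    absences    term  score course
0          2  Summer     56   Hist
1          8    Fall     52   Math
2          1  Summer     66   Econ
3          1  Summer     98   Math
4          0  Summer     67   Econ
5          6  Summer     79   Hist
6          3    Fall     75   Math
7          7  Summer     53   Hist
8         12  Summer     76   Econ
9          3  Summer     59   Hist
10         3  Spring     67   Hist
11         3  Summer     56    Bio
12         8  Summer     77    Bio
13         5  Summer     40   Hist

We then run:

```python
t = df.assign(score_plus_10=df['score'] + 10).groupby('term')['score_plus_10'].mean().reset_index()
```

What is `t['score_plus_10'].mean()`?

add column score_plus_10 = df['score'] + 10:
    absences    term  score course  score_plus_10
0          2  Summer     56   Hist             66
1          8    Fall     52   Math             62
2          1  Summer     66   Econ             76
3          1  Summer     98   Math            108
4          0  Summer     67   Econ             77
5          6  Summer     79   Hist             89
6          3    Fall     75   Math             85
7          7  Summer     53   Hist             63
8         12  Summer     76   Econ             86
9          3  Summer     59   Hist             69
10         3  Spring     67   Hist             77
11         3  Summer     56    Bio             66
12         8  Summer     77    Bio             87
13         5  Summer     40   Hist             50
group by term, mean of score_plus_10:
term
Fall      73.500000
Spring    77.000000
Summer    76.090909
Name: score_plus_10, dtype: float64
reset_index():
     term  score_plus_10
0    Fall      73.500000
1  Spring      77.000000
2  Summer      76.090909
The mean of column 'score_plus_10' is 75.5303030303.

75.5303030303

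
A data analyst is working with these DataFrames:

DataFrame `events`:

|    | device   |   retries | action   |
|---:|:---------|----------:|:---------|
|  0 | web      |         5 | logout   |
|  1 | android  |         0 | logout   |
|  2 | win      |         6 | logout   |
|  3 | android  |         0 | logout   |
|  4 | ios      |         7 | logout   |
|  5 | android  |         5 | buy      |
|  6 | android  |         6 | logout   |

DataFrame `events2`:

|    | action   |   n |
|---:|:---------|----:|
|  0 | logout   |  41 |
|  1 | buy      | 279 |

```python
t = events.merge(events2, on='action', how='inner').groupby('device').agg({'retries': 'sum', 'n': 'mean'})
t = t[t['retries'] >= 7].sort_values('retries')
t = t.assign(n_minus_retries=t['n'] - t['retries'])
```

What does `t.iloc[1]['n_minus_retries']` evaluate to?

merge on 'action' (how='inner') → 7 rows:
    device  retries  action    n
0      web        5  logout   41
1  android        0  logout   41
2      win        6  logout   41
3  android        0  logout   41
4      ios        7  logout   41
5  android        5     buy  279
6  android        6  logout   41
group by device: sum(retries), mean(n):
         retries      n
device                 
android       11  100.5
ios            7   41.0
web            5   41.0
win            6   41.0
filter rows where retries >= 7:
         retries      n
device                 
android       11  100.5
ios            7   41.0
sort by retries:
         retries      n
device                 
ios            7   41.0
android       11  100.5
add column n_minus_retries = t['n'] - t['retries']:
         retries      n  n_minus_retries
device                                  
ios            7   41.0             34.0
android       11  100.5             89.5

89.5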